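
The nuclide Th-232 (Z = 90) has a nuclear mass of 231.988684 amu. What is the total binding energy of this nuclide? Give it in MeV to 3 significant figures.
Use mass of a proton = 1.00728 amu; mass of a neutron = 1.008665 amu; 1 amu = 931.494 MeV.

1770 MeV

Mass of separated nucleons = 90(1.00728) + 142(1.008665) = 90.65520 + 143.230430 = 233.885630 amu
The mass defect is 233.885630 − 231.988684 = 1.896946 amu.
Binding energy = Δm·c² = 1.896946 × 931.494 MeV/amu = 1766.99 MeV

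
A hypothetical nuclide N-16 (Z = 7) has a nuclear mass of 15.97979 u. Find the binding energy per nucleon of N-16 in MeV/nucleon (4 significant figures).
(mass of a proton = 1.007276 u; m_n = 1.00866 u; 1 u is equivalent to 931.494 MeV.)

Mass of separated nucleons = 7(1.007276) + 9(1.00866) = 7.050932 + 9.07794 = 16.128872 u
Δm = 16.128872 − 15.97979 = 0.149082 u
Converting to energy: 0.149082 u × 931.494 MeV/u = 138.869 MeV
Dividing by A = 16 gives 8.679 MeV per nucleon.

8.679 MeV/nucleon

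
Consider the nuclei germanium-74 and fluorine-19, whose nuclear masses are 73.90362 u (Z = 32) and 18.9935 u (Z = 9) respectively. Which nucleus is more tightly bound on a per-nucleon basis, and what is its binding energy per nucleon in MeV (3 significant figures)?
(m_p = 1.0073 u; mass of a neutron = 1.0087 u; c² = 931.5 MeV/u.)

germanium-74; 8.75 MeV/nucleon

germanium-74: Σm = 32(1.0073) + 42(1.0087) = 74.5990 u; Δm = 0.69538 u; E_B = 647.75 MeV; E_B/A = 8.753 MeV
fluorine-19: Σm = 9(1.0073) + 10(1.0087) = 19.1527 u; Δm = 0.1592 u; E_B = 148.2948 MeV; E_B/A = 7.80499 MeV
germanium-74 has the higher binding energy per nucleon, so it is the more tightly bound nucleus.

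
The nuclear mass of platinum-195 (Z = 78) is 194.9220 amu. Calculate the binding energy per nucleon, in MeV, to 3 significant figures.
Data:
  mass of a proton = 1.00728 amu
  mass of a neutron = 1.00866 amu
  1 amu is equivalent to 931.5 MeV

The nucleus contains 78 protons and 195 − 78 = 117 neutrons.
Σm = 78·m_p + 117·m_n = 78.56784 + 118.01322 = 196.58106 amu
Δm = 196.58106 − 194.9220 = 1.65906 amu
E_B = 1.65906 × 931.5 = 1545.41 MeV
Dividing by A = 195 gives 7.925 MeV per nucleon.

7.93 MeV/nucleon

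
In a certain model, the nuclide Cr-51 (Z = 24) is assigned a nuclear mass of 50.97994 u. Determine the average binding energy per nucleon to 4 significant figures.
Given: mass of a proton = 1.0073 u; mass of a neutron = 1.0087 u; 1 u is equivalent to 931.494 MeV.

7.857 MeV/nucleon

Total constituent mass: 24 × 1.0073 + 27 × 1.0087 = 51.4101 u
The mass defect is 51.4101 − 50.97994 = 0.43016 u.
Binding energy = Δm·c² = 0.43016 × 931.494 MeV/u = 400.691 MeV
Per nucleon: 400.691 / 51 = 7.857 MeV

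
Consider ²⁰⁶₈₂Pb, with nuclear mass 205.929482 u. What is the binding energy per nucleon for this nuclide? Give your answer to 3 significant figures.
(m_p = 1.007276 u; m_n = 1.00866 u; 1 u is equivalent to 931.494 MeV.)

Total constituent mass: 82 × 1.007276 + 124 × 1.00866 = 207.670472 u
The mass defect is 207.670472 − 205.929482 = 1.740990 u.
E_B = 1.740990 × 931.494 = 1621.72 MeV
BE/A = 1621.72 MeV / 206 = 7.872 MeV/nucleon

7.87 MeV/nucleon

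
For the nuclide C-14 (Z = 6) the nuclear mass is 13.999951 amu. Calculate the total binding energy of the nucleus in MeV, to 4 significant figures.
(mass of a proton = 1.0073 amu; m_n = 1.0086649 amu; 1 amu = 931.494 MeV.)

105.4 MeV

Z = 6, so N = A − Z = 14 − 6 = 8.
Σm = 6·m_p + 8·m_n = 6.0438 + 8.0693192 = 14.1131192 amu
The mass defect is 14.1131192 − 13.999951 = 0.1131682 amu.
Binding energy = Δm·c² = 0.1131682 × 931.494 MeV/amu = 105.415 MeV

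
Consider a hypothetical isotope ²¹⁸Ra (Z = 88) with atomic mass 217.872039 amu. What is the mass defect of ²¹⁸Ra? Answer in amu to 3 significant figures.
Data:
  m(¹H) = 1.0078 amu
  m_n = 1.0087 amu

1.95 amu

Total constituent mass: 88 × 1.0078 + 130 × 1.0087 = 219.8174 amu
Mass defect Δm = 219.8174 − 217.872039 = 1.945361 amu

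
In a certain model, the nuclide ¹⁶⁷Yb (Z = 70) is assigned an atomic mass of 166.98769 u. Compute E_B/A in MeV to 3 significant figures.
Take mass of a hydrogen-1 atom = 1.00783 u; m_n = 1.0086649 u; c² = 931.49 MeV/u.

With 70 protons and 97 neutrons (A = 167):
Σm = 70·m(¹H) + 97·m_n = 70.54810 + 97.8404953 = 168.3885953 u
Mass defect Δm = 168.3885953 − 166.98769 = 1.4009053 u
E_B = 1.4009053 × 931.49 = 1304.93 MeV
Dividing by A = 167 gives 7.814 MeV per nucleon.

7.81 MeV/nucleon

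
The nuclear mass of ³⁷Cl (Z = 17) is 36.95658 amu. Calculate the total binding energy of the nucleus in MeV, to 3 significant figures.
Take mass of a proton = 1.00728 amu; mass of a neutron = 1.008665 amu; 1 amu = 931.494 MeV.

317 MeV

The nucleus contains 17 protons and 37 − 17 = 20 neutrons.
Mass of separated nucleons = 17(1.00728) + 20(1.008665) = 17.12376 + 20.173300 = 37.297060 amu
The mass defect is 37.297060 − 36.95658 = 0.340480 amu.
Binding energy = Δm·c² = 0.340480 × 931.494 MeV/amu = 317.155 MeV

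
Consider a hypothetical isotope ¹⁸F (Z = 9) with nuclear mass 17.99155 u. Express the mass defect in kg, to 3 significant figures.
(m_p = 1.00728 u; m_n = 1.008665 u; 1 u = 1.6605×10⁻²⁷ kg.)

2.52e-28 kg

Total constituent mass: 9 × 1.00728 + 9 × 1.008665 = 18.143505 u
Mass defect Δm = 18.143505 − 17.99155 = 0.151955 u
In SI units: 0.151955 u × 1.6605×10⁻²⁷ kg/u = 2.5232e-28 kg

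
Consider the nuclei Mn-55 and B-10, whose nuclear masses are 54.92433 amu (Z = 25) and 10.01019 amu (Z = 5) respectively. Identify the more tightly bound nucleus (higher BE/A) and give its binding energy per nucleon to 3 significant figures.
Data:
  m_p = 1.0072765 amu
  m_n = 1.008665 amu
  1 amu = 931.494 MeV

Mn-55: Σm = 25(1.0072765) + 30(1.008665) = 55.4418625 amu; Δm = 0.5175325 amu; E_B = 482.08 MeV; E_B/A = 8.765 MeV
B-10: Σm = 5(1.0072765) + 5(1.008665) = 10.0797075 amu; Δm = 0.0695175 amu; E_B = 64.755 MeV; E_B/A = 6.476 MeV
Mn-55 has the higher binding energy per nucleon, so it is the more tightly bound nucleus.

Mn-55; 8.77 MeV/nucleon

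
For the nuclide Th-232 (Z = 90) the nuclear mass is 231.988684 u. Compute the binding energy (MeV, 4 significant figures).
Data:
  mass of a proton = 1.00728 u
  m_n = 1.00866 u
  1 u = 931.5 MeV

1766 MeV

With 90 protons and 142 neutrons (A = 232):
Σm = 90·m_p + 142·m_n = 90.65520 + 143.22972 = 233.88492 u
Mass defect Δm = 233.88492 − 231.988684 = 1.896236 u
E_B = 1.896236 × 931.5 = 1766.34 MeV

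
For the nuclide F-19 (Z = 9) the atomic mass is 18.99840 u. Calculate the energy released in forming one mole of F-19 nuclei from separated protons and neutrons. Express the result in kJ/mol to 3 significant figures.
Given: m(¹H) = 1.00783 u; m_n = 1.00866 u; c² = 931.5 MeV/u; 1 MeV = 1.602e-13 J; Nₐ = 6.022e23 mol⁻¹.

With 9 protons and 10 neutrons (A = 19):
Σm = 9·m(¹H) + 10·m_n = 9.07047 + 10.08660 = 19.15707 u
The mass defect is 19.15707 − 18.99840 = 0.15867 u.
E_B = 0.15867 × 931.5 = 147.801 MeV
Per nucleus in joules: 147.801 MeV × 1.602e-13 J/MeV = 2.3678e-11 J
Per mole: 2.3678e-11 J × 6.022e23 mol⁻¹ = 1.4259e+13 J/mol

1.43e+10 kJ/mol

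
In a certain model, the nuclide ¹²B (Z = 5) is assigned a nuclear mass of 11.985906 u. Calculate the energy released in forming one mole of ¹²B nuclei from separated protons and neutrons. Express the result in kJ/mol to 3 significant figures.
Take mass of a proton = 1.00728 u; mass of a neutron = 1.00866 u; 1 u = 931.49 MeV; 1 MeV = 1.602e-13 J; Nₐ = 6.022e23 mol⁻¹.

9.99e+09 kJ/mol

Z = 5, so N = A − Z = 12 − 5 = 7.
Total constituent mass: 5 × 1.00728 + 7 × 1.00866 = 12.09702 u
Mass defect Δm = 12.09702 − 11.985906 = 0.111114 u
E_B = 0.111114 × 931.49 = 103.502 MeV
Per nucleus in joules: 103.502 MeV × 1.602e-13 J/MeV = 1.6581e-11 J
Per mole: 1.6581e-11 J × 6.022e23 mol⁻¹ = 9.9851e+12 J/mol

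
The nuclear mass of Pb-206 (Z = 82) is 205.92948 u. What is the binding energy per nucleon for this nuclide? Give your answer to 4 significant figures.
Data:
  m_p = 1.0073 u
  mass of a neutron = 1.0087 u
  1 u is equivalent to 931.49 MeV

Mass of separated nucleons = 82(1.0073) + 124(1.0087) = 82.5986 + 125.0788 = 207.6774 u
Δm = 207.6774 − 205.92948 = 1.74792 u
Binding energy = Δm·c² = 1.74792 × 931.49 MeV/u = 1628.17 MeV
Dividing by A = 206 gives 7.904 MeV per nucleon.

7.904 MeV/nucleon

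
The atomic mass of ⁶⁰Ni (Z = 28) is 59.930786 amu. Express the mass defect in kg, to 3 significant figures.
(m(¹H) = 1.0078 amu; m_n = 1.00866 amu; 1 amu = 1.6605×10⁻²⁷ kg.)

Σm = 28·m(¹H) + 32·m_n = 28.2184 + 32.27712 = 60.49552 amu
Mass defect Δm = 60.49552 − 59.930786 = 0.564734 amu
In SI units: 0.564734 amu × 1.6605×10⁻²⁷ kg/amu = 9.3774e-28 kg

9.38e-28 kg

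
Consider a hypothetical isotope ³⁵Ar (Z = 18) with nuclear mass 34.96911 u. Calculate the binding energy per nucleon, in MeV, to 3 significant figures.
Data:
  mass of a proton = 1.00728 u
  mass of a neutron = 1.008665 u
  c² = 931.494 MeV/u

Σm = 18·m_p + 17·m_n = 18.13104 + 17.147305 = 35.278345 u
The mass defect is 35.278345 − 34.96911 = 0.309235 u.
Binding energy = Δm·c² = 0.309235 × 931.494 MeV/u = 288.051 MeV
BE/A = 288.051 MeV / 35 = 8.230 MeV/nucleon

8.23 MeV/nucleon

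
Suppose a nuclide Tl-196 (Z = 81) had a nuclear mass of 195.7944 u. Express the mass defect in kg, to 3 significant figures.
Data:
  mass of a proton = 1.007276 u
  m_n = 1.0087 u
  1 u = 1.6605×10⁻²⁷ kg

2.98e-27 kg

Σm = 81·m_p + 115·m_n = 81.589356 + 116.0005 = 197.589856 u
Mass defect Δm = 197.589856 − 195.7944 = 1.795456 u
In SI units: 1.795456 u × 1.6605×10⁻²⁷ kg/u = 2.9814e-27 kg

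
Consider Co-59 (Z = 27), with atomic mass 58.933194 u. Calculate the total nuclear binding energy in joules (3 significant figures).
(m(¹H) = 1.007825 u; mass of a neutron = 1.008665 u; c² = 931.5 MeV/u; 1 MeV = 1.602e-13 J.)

The nucleus contains 27 protons and 59 − 27 = 32 neutrons.
Total constituent mass: 27 × 1.007825 + 32 × 1.008665 = 59.488555 u
Δm = 59.488555 − 58.933194 = 0.555361 u
Binding energy = Δm·c² = 0.555361 × 931.5 MeV/u = 517.319 MeV
In joules: 517.319 MeV × 1.602e-13 J/MeV = 8.2875e-11 J

8.29e-11 J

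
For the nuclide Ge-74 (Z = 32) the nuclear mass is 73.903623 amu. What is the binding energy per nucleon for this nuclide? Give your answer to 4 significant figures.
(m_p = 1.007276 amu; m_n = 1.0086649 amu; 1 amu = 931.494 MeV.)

With 32 protons and 42 neutrons (A = 74):
Total constituent mass: 32 × 1.007276 + 42 × 1.0086649 = 74.5967578 amu
Mass defect Δm = 74.5967578 − 73.903623 = 0.6931348 amu
Binding energy = Δm·c² = 0.6931348 × 931.494 MeV/amu = 645.651 MeV
Dividing by A = 74 gives 8.725 MeV per nucleon.

8.725 MeV/nucleon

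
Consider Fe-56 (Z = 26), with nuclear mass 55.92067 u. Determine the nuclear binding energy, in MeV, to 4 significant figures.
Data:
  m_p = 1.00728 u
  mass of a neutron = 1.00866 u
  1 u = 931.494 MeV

492.2 MeV

The nucleus contains 26 protons and 56 − 26 = 30 neutrons.
Σm = 26·m_p + 30·m_n = 26.18928 + 30.25980 = 56.44908 u
The mass defect is 56.44908 − 55.92067 = 0.52841 u.
Binding energy = Δm·c² = 0.52841 × 931.494 MeV/u = 492.211 MeV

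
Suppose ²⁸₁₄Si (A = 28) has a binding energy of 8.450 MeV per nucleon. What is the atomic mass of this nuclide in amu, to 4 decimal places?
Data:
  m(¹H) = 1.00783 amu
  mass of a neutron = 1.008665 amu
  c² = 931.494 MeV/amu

27.9769 amu

Total binding energy = 28 × 8.450 = 236.600 MeV
Mass defect = 236.600 MeV / (931.494 MeV/amu) = 0.254001 amu
Constituent mass = 14(1.00783) + 14(1.008665) = 28.230930 amu
Atomic mass = 28.230930 − 0.254001 = 27.976929 amu ≈ 27.9769 amu (to 4 decimal places)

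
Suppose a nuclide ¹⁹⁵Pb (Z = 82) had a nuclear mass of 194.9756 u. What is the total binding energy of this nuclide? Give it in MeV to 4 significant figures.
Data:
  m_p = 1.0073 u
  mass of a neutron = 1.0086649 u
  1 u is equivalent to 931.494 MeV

Z = 82, so N = A − Z = 195 − 82 = 113.
Mass of separated nucleons = 82(1.0073) + 113(1.0086649) = 82.5986 + 113.9791337 = 196.5777337 u
Mass defect Δm = 196.5777337 − 194.9756 = 1.6021337 u
Binding energy = Δm·c² = 1.6021337 × 931.494 MeV/u = 1492.38 MeV

1492 MeV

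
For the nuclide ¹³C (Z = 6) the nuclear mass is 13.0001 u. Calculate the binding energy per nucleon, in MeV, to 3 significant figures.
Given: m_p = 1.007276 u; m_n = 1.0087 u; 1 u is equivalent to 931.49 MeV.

7.48 MeV/nucleon

Σm = 6·m_p + 7·m_n = 6.043656 + 7.0609 = 13.104556 u
Δm = 13.104556 − 13.0001 = 0.104456 u
E_B = 0.104456 × 931.49 = 97.2997 MeV
BE/A = 97.2997 MeV / 13 = 7.4846 MeV/nucleon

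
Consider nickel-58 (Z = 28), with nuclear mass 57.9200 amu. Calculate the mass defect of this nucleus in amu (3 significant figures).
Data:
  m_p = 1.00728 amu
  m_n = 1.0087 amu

0.545 amu

With 28 protons and 30 neutrons (A = 58):
Σm = 28·m_p + 30·m_n = 28.20384 + 30.2610 = 58.46484 amu
Mass defect Δm = 58.46484 − 57.9200 = 0.54484 amu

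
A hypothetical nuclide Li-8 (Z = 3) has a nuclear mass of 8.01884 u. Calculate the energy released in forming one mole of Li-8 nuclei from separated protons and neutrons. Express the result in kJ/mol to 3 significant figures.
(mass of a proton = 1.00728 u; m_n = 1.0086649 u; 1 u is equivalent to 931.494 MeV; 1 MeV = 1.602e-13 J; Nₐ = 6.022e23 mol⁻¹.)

4.16e+09 kJ/mol

Z = 3, so N = A − Z = 8 − 3 = 5.
Total constituent mass: 3 × 1.00728 + 5 × 1.0086649 = 8.0651645 u
The mass defect is 8.0651645 − 8.01884 = 0.0463245 u.
Converting to energy: 0.0463245 u × 931.494 MeV/u = 43.1510 MeV
Per nucleus in joules: 43.1510 MeV × 1.602e-13 J/MeV = 6.9128e-12 J
Per mole: 6.9128e-12 J × 6.022e23 mol⁻¹ = 4.1629e+12 J/mol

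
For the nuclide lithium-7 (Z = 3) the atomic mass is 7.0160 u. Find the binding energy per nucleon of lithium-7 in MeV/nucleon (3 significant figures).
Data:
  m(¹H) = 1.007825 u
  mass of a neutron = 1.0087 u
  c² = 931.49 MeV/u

5.63 MeV/nucleon

Total constituent mass: 3 × 1.007825 + 4 × 1.0087 = 7.058275 u
The mass defect is 7.058275 − 7.0160 = 0.042275 u.
E_B = 0.042275 × 931.49 = 39.3787 MeV
Per nucleon: 39.3787 / 7 = 5.626 MeV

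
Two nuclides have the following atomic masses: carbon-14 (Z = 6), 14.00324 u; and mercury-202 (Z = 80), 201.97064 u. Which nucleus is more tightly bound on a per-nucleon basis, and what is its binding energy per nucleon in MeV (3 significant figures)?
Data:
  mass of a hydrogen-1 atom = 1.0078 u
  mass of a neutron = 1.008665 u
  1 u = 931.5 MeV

carbon-14: Σm = 6(1.0078) + 8(1.008665) = 14.116120 u; Δm = 0.112880 u; E_B = 105.15 MeV; E_B/A = 7.511 MeV
mercury-202: Σm = 80(1.0078) + 122(1.008665) = 203.681130 u; Δm = 1.710490 u; E_B = 1593.3 MeV; E_B/A = 7.888 MeV
mercury-202 has the higher binding energy per nucleon, so it is the more tightly bound nucleus.

mercury-202; 7.89 MeV/nucleon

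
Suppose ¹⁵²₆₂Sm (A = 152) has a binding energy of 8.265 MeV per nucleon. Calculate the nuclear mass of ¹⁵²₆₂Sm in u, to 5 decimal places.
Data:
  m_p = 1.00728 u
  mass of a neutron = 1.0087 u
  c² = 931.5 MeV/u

151.88570 u

Total binding energy = 152 × 8.265 = 1256.280 MeV
Mass defect = 1256.280 MeV / (931.5 MeV/u) = 1.3486634 u
Constituent mass = 62(1.00728) + 90(1.0087) = 153.23436 u
Nuclear mass = 153.23436 − 1.3486634 = 151.8856966 u ≈ 151.88570 u (to 5 decimal places)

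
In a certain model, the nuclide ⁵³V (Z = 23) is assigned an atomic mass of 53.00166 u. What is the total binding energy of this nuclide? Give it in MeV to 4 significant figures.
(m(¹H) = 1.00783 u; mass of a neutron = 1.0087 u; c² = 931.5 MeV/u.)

409.3 MeV

Total constituent mass: 23 × 1.00783 + 30 × 1.0087 = 53.44109 u
Mass defect Δm = 53.44109 − 53.00166 = 0.43943 u
Binding energy = Δm·c² = 0.43943 × 931.5 MeV/u = 409.329 MeV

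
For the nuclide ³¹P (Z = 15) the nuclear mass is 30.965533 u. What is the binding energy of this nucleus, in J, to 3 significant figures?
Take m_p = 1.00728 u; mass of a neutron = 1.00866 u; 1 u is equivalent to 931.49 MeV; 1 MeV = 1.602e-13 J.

4.21e-11 J

Σm = 15·m_p + 16·m_n = 15.10920 + 16.13856 = 31.24776 u
The mass defect is 31.24776 − 30.965533 = 0.282227 u.
E_B = 0.282227 × 931.49 = 262.892 MeV
In joules: 262.892 MeV × 1.602e-13 J/MeV = 4.2115e-11 J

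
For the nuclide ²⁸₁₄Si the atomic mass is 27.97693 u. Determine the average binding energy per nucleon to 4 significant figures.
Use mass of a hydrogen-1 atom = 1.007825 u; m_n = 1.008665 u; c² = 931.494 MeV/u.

Mass of separated nucleons = 14(1.007825) + 14(1.008665) = 14.109550 + 14.121310 = 28.230860 u
Δm = 28.230860 − 27.97693 = 0.253930 u
E_B = 0.253930 × 931.494 = 236.534 MeV
Dividing by A = 28 gives 8.448 MeV per nucleon.

8.448 MeV/nucleon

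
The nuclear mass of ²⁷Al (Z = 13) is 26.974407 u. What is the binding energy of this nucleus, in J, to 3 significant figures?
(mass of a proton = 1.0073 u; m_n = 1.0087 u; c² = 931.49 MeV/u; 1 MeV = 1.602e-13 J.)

The nucleus contains 13 protons and 27 − 13 = 14 neutrons.
Σm = 13·m_p + 14·m_n = 13.0949 + 14.1218 = 27.2167 u
Δm = 27.2167 − 26.974407 = 0.242293 u
Binding energy = Δm·c² = 0.242293 × 931.49 MeV/u = 225.694 MeV
In joules: 225.694 MeV × 1.602e-13 J/MeV = 3.6156e-11 J

3.62e-11 J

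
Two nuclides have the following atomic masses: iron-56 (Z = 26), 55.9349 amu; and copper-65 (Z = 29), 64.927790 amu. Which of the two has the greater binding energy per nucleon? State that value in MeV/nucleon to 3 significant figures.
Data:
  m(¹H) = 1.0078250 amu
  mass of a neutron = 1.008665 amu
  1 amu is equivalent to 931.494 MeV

iron-56: Σm = 26(1.0078250) + 30(1.008665) = 56.4634000 amu; Δm = 0.5285000 amu; E_B = 492.29 MeV; E_B/A = 8.791 MeV
copper-65: Σm = 29(1.0078250) + 36(1.008665) = 65.5388650 amu; Δm = 0.6110750 amu; E_B = 569.21 MeV; E_B/A = 8.757 MeV
iron-56 has the higher binding energy per nucleon, so it is the more tightly bound nucleus.

iron-56; 8.79 MeV/nucleon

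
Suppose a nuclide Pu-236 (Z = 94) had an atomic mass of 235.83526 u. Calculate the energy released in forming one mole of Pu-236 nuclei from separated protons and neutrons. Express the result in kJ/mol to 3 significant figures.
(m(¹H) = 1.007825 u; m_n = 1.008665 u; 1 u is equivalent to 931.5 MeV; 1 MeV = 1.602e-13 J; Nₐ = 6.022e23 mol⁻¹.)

1.91e+11 kJ/mol

With 94 protons and 142 neutrons (A = 236):
Total constituent mass: 94 × 1.007825 + 142 × 1.008665 = 237.965980 u
The mass defect is 237.965980 − 235.83526 = 2.130720 u.
Binding energy = Δm·c² = 2.130720 × 931.5 MeV/u = 1984.77 MeV
Per nucleus in joules: 1984.77 MeV × 1.602e-13 J/MeV = 3.1796e-10 J
Per mole: 3.1796e-10 J × 6.022e23 mol⁻¹ = 1.9148e+14 J/mol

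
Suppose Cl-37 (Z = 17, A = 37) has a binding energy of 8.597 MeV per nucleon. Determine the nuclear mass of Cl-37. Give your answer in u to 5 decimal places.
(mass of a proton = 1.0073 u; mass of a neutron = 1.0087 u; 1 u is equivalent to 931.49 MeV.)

Total binding energy = 37 × 8.597 = 318.089 MeV
Mass defect = 318.089 MeV / (931.49 MeV/u) = 0.3414841 u
Constituent mass = 17(1.0073) + 20(1.0087) = 37.2981 u
Nuclear mass = 37.2981 − 0.3414841 = 36.9566159 u ≈ 36.95662 u (to 5 decimal places)

36.95662 u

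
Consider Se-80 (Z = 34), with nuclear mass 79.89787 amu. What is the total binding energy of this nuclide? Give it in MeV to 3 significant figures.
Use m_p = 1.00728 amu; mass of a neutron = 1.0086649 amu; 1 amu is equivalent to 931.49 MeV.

697 MeV

Σm = 34·m_p + 46·m_n = 34.24752 + 46.3985854 = 80.6461054 amu
The mass defect is 80.6461054 − 79.89787 = 0.7482354 amu.
Binding energy = Δm·c² = 0.7482354 × 931.49 MeV/amu = 696.974 MeV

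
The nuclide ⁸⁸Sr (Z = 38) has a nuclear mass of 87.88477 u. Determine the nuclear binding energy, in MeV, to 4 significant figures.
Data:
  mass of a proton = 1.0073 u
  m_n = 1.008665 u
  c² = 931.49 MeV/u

769.3 MeV

Total constituent mass: 38 × 1.0073 + 50 × 1.008665 = 88.710650 u
Δm = 88.710650 − 87.88477 = 0.825880 u
Binding energy = Δm·c² = 0.825880 × 931.49 MeV/u = 769.299 MeV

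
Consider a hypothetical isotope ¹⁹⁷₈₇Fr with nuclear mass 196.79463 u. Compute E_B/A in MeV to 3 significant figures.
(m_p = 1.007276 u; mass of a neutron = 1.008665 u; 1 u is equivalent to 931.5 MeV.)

Σm = 87·m_p + 110·m_n = 87.633012 + 110.953150 = 198.586162 u
Δm = 198.586162 − 196.79463 = 1.791532 u
Converting to energy: 1.791532 u × 931.5 MeV/u = 1668.81 MeV
BE/A = 1668.81 MeV / 197 = 8.471 MeV/nucleon

8.47 MeV/nucleon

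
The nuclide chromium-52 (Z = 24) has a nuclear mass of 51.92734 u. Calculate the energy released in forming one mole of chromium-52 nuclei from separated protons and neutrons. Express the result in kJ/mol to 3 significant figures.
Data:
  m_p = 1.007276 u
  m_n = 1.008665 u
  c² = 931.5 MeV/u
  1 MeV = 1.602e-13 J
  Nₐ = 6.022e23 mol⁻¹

4.40e+10 kJ/mol

Σm = 24·m_p + 28·m_n = 24.174624 + 28.242620 = 52.417244 u
The mass defect is 52.417244 − 51.92734 = 0.489904 u.
E_B = 0.489904 × 931.5 = 456.346 MeV
Per nucleus in joules: 456.346 MeV × 1.602e-13 J/MeV = 7.3107e-11 J
Per mole: 7.3107e-11 J × 6.022e23 mol⁻¹ = 4.4025e+13 J/mol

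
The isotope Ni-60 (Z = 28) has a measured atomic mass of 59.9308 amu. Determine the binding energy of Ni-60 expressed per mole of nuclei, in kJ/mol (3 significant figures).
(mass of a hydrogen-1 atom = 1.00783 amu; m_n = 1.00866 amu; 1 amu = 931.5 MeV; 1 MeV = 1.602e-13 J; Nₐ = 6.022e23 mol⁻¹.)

Z = 28, so N = A − Z = 60 − 28 = 32.
Total constituent mass: 28 × 1.00783 + 32 × 1.00866 = 60.49636 amu
Mass defect Δm = 60.49636 − 59.9308 = 0.56556 amu
E_B = 0.56556 × 931.5 = 526.819 MeV
Per nucleus in joules: 526.819 MeV × 1.602e-13 J/MeV = 8.4396e-11 J
Per mole: 8.4396e-11 J × 6.022e23 mol⁻¹ = 5.0823e+13 J/mol

5.08e+10 kJ/mol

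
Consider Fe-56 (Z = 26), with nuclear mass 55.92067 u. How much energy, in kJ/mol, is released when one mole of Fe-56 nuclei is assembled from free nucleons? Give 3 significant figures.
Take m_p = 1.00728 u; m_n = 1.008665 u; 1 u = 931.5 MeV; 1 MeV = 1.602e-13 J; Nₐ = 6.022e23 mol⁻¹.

4.75e+10 kJ/mol

The nucleus contains 26 protons and 56 − 26 = 30 neutrons.
Mass of separated nucleons = 26(1.00728) + 30(1.008665) = 26.18928 + 30.259950 = 56.449230 u
Mass defect Δm = 56.449230 − 55.92067 = 0.528560 u
Converting to energy: 0.528560 u × 931.5 MeV/u = 492.354 MeV
Per nucleus in joules: 492.354 MeV × 1.602e-13 J/MeV = 7.8875e-11 J
Per mole: 7.8875e-11 J × 6.022e23 mol⁻¹ = 4.7499e+13 J/mol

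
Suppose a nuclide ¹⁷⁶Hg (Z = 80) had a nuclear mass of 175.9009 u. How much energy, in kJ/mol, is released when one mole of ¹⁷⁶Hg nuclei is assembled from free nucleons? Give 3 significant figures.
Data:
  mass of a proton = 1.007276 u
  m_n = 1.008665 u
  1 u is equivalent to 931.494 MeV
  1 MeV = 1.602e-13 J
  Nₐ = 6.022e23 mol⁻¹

The nucleus contains 80 protons and 176 − 80 = 96 neutrons.
Mass of separated nucleons = 80(1.007276) + 96(1.008665) = 80.582080 + 96.831840 = 177.413920 u
Δm = 177.413920 − 175.9009 = 1.513020 u
Converting to energy: 1.513020 u × 931.494 MeV/u = 1409.37 MeV
Per nucleus in joules: 1409.37 MeV × 1.602e-13 J/MeV = 2.2578e-10 J
Per mole: 2.2578e-10 J × 6.022e23 mol⁻¹ = 1.3596e+14 J/mol

1.36e+11 kJ/mol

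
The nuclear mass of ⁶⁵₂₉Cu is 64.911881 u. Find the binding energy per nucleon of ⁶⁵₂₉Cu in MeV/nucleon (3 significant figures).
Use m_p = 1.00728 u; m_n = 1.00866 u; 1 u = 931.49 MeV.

The nucleus contains 29 protons and 65 − 29 = 36 neutrons.
Mass of separated nucleons = 29(1.00728) + 36(1.00866) = 29.21112 + 36.31176 = 65.52288 u
Δm = 65.52288 − 64.911881 = 0.610999 u
Converting to energy: 0.610999 u × 931.49 MeV/u = 569.139 MeV
Dividing by A = 65 gives 8.756 MeV per nucleon.

8.76 MeV/nucleon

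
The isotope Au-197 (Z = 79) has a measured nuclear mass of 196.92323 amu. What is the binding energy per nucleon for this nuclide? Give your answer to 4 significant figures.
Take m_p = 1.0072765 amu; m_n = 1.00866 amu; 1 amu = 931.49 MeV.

7.913 MeV/nucleon

Mass of separated nucleons = 79(1.0072765) + 118(1.00866) = 79.5748435 + 119.02188 = 198.5967235 amu
Δm = 198.5967235 − 196.92323 = 1.6734935 amu
Converting to energy: 1.6734935 amu × 931.49 MeV/amu = 1558.84 MeV
Per nucleon: 1558.84 / 197 = 7.913 MeV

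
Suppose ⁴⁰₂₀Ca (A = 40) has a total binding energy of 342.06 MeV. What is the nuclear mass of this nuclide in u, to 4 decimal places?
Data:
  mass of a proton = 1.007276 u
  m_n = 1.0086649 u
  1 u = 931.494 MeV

39.9516 u

Mass defect = 342.06 MeV / (931.494 MeV/u) = 0.367217 u
Constituent mass = 20(1.007276) + 20(1.0086649) = 40.3188180 u
Nuclear mass = 40.3188180 − 0.367217 = 39.9516010 u ≈ 39.9516 u (to 4 decimal places)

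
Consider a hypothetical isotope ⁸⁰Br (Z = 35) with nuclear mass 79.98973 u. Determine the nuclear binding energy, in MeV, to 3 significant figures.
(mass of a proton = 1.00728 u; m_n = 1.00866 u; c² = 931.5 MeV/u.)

The nucleus contains 35 protons and 80 − 35 = 45 neutrons.
Total constituent mass: 35 × 1.00728 + 45 × 1.00866 = 80.64450 u
Δm = 80.64450 − 79.98973 = 0.65477 u
Converting to energy: 0.65477 u × 931.5 MeV/u = 609.918 MeV

610 MeV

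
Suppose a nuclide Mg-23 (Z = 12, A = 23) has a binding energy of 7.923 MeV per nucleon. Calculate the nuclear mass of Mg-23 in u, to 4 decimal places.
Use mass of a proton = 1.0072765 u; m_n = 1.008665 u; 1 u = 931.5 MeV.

Total binding energy = 23 × 7.923 = 182.229 MeV
Mass defect = 182.229 MeV / (931.5 MeV/u) = 0.195630 u
Constituent mass = 12(1.0072765) + 11(1.008665) = 23.1826330 u
Nuclear mass = 23.1826330 − 0.195630 = 22.9870030 u ≈ 22.9870 u (to 4 decimal places)

22.9870 u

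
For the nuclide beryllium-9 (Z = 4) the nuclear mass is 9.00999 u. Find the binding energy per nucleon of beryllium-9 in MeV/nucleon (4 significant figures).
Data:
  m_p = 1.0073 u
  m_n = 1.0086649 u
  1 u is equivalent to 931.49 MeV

Σm = 4·m_p + 5·m_n = 4.0292 + 5.0433245 = 9.0725245 u
Δm = 9.0725245 − 9.00999 = 0.0625345 u
E_B = 0.0625345 × 931.49 = 58.2503 MeV
BE/A = 58.2503 MeV / 9 = 6.472 MeV/nucleon

6.472 MeV/nucleon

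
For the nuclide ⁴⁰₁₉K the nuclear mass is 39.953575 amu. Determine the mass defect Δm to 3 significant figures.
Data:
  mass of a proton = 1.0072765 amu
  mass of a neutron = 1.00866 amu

With 19 protons and 21 neutrons (A = 40):
Total constituent mass: 19 × 1.0072765 + 21 × 1.00866 = 40.3201135 amu
Δm = 40.3201135 − 39.953575 = 0.3665385 amu

0.367 amu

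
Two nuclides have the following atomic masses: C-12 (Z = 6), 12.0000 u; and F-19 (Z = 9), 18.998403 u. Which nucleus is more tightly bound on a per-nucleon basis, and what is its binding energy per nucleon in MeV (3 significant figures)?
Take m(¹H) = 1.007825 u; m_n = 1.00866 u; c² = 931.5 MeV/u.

C-12: Σm = 6(1.007825) + 6(1.00866) = 12.098910 u; Δm = 0.098910 u; E_B = 92.135 MeV; E_B/A = 7.678 MeV
F-19: Σm = 9(1.007825) + 10(1.00866) = 19.157025 u; Δm = 0.158622 u; E_B = 147.76 MeV; E_B/A = 7.777 MeV
F-19 has the higher binding energy per nucleon, so it is the more tightly bound nucleus.

F-19; 7.78 MeV/nucleon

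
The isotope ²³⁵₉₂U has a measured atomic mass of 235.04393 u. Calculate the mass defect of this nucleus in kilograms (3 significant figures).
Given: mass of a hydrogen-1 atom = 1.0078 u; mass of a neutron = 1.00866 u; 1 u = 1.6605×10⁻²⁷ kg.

With 92 protons and 143 neutrons (A = 235):
Mass of separated nucleons = 92(1.0078) + 143(1.00866) = 92.7176 + 144.23838 = 236.95598 u
Mass defect Δm = 236.95598 − 235.04393 = 1.91205 u
In SI units: 1.91205 u × 1.6605×10⁻²⁷ kg/u = 3.17496e-27 kg

3.17e-27 kg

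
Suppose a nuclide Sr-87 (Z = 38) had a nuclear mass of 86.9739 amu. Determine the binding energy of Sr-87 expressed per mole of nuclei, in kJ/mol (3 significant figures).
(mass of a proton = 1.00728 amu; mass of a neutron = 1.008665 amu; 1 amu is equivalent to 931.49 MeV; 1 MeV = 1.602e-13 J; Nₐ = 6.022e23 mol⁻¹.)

With 38 protons and 49 neutrons (A = 87):
Σm = 38·m_p + 49·m_n = 38.27664 + 49.424585 = 87.701225 amu
Δm = 87.701225 − 86.9739 = 0.727325 amu
E_B = 0.727325 × 931.49 = 677.496 MeV
Per nucleus in joules: 677.496 MeV × 1.602e-13 J/MeV = 1.0853e-10 J
Per mole: 1.0853e-10 J × 6.022e23 mol⁻¹ = 6.5357e+13 J/mol

6.54e+10 kJ/mol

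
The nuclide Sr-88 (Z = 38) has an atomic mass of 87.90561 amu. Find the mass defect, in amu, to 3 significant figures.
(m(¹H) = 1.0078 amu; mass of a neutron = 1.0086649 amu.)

The nucleus contains 38 protons and 88 − 38 = 50 neutrons.
Total constituent mass: 38 × 1.0078 + 50 × 1.0086649 = 88.7296450 amu
The mass defect is 88.7296450 − 87.90561 = 0.8240350 amu.

0.824 amu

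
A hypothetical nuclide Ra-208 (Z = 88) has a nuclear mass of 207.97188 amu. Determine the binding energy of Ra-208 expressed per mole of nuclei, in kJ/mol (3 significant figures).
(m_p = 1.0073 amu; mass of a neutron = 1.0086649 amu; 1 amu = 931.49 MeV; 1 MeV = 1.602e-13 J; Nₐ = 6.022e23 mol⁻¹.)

Z = 88, so N = A − Z = 208 − 88 = 120.
Σm = 88·m_p + 120·m_n = 88.6424 + 121.0397880 = 209.6821880 amu
Δm = 209.6821880 − 207.97188 = 1.7103080 amu
E_B = 1.7103080 × 931.49 = 1593.13 MeV
Per nucleus in joules: 1593.13 MeV × 1.602e-13 J/MeV = 2.5522e-10 J
Per mole: 2.5522e-10 J × 6.022e23 mol⁻¹ = 1.5369e+14 J/mol

1.54e+11 kJ/mol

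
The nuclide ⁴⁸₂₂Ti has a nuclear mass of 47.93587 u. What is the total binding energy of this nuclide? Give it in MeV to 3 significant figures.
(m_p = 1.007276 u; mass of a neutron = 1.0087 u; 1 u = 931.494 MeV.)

Total constituent mass: 22 × 1.007276 + 26 × 1.0087 = 48.386272 u
Mass defect Δm = 48.386272 − 47.93587 = 0.450402 u
Converting to energy: 0.450402 u × 931.494 MeV/u = 419.547 MeV

420 MeV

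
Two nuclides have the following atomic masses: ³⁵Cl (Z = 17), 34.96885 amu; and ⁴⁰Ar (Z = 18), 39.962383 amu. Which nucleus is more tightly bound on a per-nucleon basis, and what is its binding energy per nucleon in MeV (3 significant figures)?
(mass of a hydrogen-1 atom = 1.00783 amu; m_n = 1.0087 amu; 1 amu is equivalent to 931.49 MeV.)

³⁵Cl: Σm = 17(1.00783) + 18(1.0087) = 35.28971 amu; Δm = 0.32086 amu; E_B = 298.88 MeV; E_B/A = 8.539 MeV
⁴⁰Ar: Σm = 18(1.00783) + 22(1.0087) = 40.33234 amu; Δm = 0.369957 amu; E_B = 344.61 MeV; E_B/A = 8.615 MeV
⁴⁰Ar has the higher binding energy per nucleon, so it is the more tightly bound nucleus.

⁴⁰Ar; 8.62 MeV/nucleon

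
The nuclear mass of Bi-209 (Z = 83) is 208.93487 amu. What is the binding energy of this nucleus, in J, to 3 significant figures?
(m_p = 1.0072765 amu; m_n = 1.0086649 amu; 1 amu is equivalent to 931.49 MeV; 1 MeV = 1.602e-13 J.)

2.63e-10 J

Total constituent mass: 83 × 1.0072765 + 126 × 1.0086649 = 210.6957269 amu
The mass defect is 210.6957269 − 208.93487 = 1.7608569 amu.
Converting to energy: 1.7608569 amu × 931.49 MeV/amu = 1640.22 MeV
In joules: 1640.22 MeV × 1.602e-13 J/MeV = 2.6276e-10 J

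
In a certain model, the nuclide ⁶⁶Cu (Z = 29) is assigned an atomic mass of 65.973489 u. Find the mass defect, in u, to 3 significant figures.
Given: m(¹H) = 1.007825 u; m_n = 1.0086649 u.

0.574 u

Z = 29, so N = A − Z = 66 − 29 = 37.
Σm = 29·m(¹H) + 37·m_n = 29.226925 + 37.3206013 = 66.5475263 u
The mass defect is 66.5475263 − 65.973489 = 0.5740373 u.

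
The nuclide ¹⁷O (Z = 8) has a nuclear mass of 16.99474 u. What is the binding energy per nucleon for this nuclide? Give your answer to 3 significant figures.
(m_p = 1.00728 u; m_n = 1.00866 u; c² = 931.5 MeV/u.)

With 8 protons and 9 neutrons (A = 17):
Σm = 8·m_p + 9·m_n = 8.05824 + 9.07794 = 17.13618 u
Mass defect Δm = 17.13618 − 16.99474 = 0.14144 u
E_B = 0.14144 × 931.5 = 131.751 MeV
Per nucleon: 131.751 / 17 = 7.750 MeV

7.75 MeV/nucleon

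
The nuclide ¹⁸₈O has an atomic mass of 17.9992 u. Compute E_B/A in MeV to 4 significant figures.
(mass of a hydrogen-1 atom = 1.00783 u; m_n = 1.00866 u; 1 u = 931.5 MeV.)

7.765 MeV/nucleon

Total constituent mass: 8 × 1.00783 + 10 × 1.00866 = 18.14924 u
Mass defect Δm = 18.14924 − 17.9992 = 0.15004 u
Binding energy = Δm·c² = 0.15004 × 931.5 MeV/u = 139.762 MeV
Per nucleon: 139.762 / 18 = 7.765 MeV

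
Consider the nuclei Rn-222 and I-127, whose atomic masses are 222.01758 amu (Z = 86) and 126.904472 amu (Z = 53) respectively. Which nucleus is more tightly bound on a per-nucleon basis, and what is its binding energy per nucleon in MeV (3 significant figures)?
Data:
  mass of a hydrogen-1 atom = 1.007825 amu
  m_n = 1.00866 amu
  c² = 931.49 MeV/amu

Rn-222: Σm = 86(1.007825) + 136(1.00866) = 223.850710 amu; Δm = 1.833130 amu; E_B = 1707.54 MeV; E_B/A = 7.692 MeV
I-127: Σm = 53(1.007825) + 74(1.00866) = 128.055565 amu; Δm = 1.151093 amu; E_B = 1072.2 MeV; E_B/A = 8.443 MeV
I-127 has the higher binding energy per nucleon, so it is the more tightly bound nucleus.

I-127; 8.44 MeV/nucleon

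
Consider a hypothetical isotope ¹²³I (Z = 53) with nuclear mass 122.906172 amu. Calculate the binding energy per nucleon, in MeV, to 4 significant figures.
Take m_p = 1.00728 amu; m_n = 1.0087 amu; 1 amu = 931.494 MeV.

8.245 MeV/nucleon

Z = 53, so N = A − Z = 123 − 53 = 70.
Σm = 53·m_p + 70·m_n = 53.38584 + 70.6090 = 123.99484 amu
The mass defect is 123.99484 − 122.906172 = 1.088668 amu.
Converting to energy: 1.088668 amu × 931.494 MeV/amu = 1014.09 MeV
Per nucleon: 1014.09 / 123 = 8.245 MeV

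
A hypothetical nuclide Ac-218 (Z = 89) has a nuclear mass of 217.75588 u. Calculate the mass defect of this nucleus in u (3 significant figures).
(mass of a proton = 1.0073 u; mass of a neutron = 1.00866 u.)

2.01 u

The nucleus contains 89 protons and 218 − 89 = 129 neutrons.
Σm = 89·m_p + 129·m_n = 89.6497 + 130.11714 = 219.76684 u
Mass defect Δm = 219.76684 − 217.75588 = 2.01096 u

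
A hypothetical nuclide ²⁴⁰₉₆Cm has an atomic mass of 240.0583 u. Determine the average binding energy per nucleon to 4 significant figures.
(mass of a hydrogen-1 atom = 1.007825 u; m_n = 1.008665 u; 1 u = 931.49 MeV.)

7.532 MeV/nucleon

Total constituent mass: 96 × 1.007825 + 144 × 1.008665 = 241.998960 u
Mass defect Δm = 241.998960 − 240.0583 = 1.940660 u
Binding energy = Δm·c² = 1.940660 × 931.49 MeV/u = 1807.71 MeV
Per nucleon: 1807.71 / 240 = 7.532 MeV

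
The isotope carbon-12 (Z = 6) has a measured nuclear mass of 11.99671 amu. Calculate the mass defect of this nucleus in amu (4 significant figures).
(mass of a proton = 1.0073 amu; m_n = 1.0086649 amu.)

0.09908 amu

Σm = 6·m_p + 6·m_n = 6.0438 + 6.0519894 = 12.0957894 amu
Δm = 12.0957894 − 11.99671 = 0.0990794 amu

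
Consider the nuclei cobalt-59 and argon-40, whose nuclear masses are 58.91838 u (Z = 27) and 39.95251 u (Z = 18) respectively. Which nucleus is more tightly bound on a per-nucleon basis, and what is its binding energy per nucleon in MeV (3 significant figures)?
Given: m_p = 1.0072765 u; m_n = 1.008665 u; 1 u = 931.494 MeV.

cobalt-59: Σm = 27(1.0072765) + 32(1.008665) = 59.4737455 u; Δm = 0.5553655 u; E_B = 517.32 MeV; E_B/A = 8.768 MeV
argon-40: Σm = 18(1.0072765) + 22(1.008665) = 40.3216070 u; Δm = 0.3690970 u; E_B = 343.81 MeV; E_B/A = 8.595 MeV
cobalt-59 has the higher binding energy per nucleon, so it is the more tightly bound nucleus.

cobalt-59; 8.77 MeV/nucleon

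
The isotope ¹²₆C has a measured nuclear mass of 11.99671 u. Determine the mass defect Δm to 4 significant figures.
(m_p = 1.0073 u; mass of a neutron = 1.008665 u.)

0.09908 u

The nucleus contains 6 protons and 12 − 6 = 6 neutrons.
Total constituent mass: 6 × 1.0073 + 6 × 1.008665 = 12.095790 u
Δm = 12.095790 − 11.99671 = 0.099080 u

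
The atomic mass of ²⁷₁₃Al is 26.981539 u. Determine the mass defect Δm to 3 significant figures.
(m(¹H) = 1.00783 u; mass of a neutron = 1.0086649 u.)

0.242 u

The nucleus contains 13 protons and 27 − 13 = 14 neutrons.
Σm = 13·m(¹H) + 14·m_n = 13.10179 + 14.1213086 = 27.2230986 u
Δm = 27.2230986 − 26.981539 = 0.2415596 u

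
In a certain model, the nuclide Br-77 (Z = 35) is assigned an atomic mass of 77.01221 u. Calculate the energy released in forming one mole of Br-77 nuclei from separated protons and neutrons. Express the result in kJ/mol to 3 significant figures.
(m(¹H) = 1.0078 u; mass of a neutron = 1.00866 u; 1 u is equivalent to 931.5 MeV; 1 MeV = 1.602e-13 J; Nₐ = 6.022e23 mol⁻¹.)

5.61e+10 kJ/mol

Σm = 35·m(¹H) + 42·m_n = 35.2730 + 42.36372 = 77.63672 u
Mass defect Δm = 77.63672 − 77.01221 = 0.62451 u
Converting to energy: 0.62451 u × 931.5 MeV/u = 581.731 MeV
Per nucleus in joules: 581.731 MeV × 1.602e-13 J/MeV = 9.3193e-11 J
Per mole: 9.3193e-11 J × 6.022e23 mol⁻¹ = 5.6121e+13 J/mol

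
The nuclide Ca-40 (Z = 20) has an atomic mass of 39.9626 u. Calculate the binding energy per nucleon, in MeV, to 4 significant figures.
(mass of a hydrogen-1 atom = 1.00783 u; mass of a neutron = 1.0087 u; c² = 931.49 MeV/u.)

Z = 20, so N = A − Z = 40 − 20 = 20.
Σm = 20·m(¹H) + 20·m_n = 20.15660 + 20.1740 = 40.33060 u
The mass defect is 40.33060 − 39.9626 = 0.36800 u.
Converting to energy: 0.36800 u × 931.49 MeV/u = 342.788 MeV
Dividing by A = 40 gives 8.570 MeV per nucleon.

8.570 MeV/nucleon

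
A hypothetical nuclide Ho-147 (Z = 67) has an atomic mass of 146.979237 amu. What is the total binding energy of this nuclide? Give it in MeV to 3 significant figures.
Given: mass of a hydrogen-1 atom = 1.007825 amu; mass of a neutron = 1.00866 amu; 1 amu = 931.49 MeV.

1150 MeV

Z = 67, so N = A − Z = 147 − 67 = 80.
Σm = 67·m(¹H) + 80·m_n = 67.524275 + 80.69280 = 148.217075 amu
Δm = 148.217075 − 146.979237 = 1.237838 amu
Converting to energy: 1.237838 amu × 931.49 MeV/amu = 1153.03 MeV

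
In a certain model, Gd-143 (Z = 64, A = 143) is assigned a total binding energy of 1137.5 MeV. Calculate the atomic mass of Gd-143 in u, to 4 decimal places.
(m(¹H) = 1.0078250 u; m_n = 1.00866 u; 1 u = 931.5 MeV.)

142.9638 u

Mass defect = 1137.5 MeV / (931.5 MeV/u) = 1.221149 u
Constituent mass = 64(1.0078250) + 79(1.00866) = 144.1849400 u
Atomic mass = 144.1849400 − 1.221149 = 142.9637910 u ≈ 142.9638 u (to 4 decimal places)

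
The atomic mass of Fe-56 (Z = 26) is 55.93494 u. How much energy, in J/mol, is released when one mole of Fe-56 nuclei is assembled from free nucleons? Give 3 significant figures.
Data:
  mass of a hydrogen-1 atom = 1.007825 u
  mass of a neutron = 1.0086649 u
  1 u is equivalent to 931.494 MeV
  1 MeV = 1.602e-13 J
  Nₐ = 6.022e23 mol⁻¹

4.75e+13 J/mol

Total constituent mass: 26 × 1.007825 + 30 × 1.0086649 = 56.4633970 u
Δm = 56.4633970 − 55.93494 = 0.5284570 u
Binding energy = Δm·c² = 0.5284570 × 931.494 MeV/u = 492.255 MeV
Per nucleus in joules: 492.255 MeV × 1.602e-13 J/MeV = 7.8859e-11 J
Per mole: 7.8859e-11 J × 6.022e23 mol⁻¹ = 4.7489e+13 J/mol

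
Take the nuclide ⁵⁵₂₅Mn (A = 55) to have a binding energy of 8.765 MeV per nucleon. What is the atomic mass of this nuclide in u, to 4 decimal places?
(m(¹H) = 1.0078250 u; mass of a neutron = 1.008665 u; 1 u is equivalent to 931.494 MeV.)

54.9380 u

Total binding energy = 55 × 8.765 = 482.075 MeV
Mass defect = 482.075 MeV / (931.494 MeV/u) = 0.517529 u
Constituent mass = 25(1.0078250) + 30(1.008665) = 55.4555750 u
Atomic mass = 55.4555750 − 0.517529 = 54.9380460 u ≈ 54.9380 u (to 4 decimal places)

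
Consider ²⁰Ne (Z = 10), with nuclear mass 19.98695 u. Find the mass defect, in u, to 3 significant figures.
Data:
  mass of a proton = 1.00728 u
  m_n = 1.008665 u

0.173 u

Total constituent mass: 10 × 1.00728 + 10 × 1.008665 = 20.159450 u
The mass defect is 20.159450 − 19.98695 = 0.172500 u.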